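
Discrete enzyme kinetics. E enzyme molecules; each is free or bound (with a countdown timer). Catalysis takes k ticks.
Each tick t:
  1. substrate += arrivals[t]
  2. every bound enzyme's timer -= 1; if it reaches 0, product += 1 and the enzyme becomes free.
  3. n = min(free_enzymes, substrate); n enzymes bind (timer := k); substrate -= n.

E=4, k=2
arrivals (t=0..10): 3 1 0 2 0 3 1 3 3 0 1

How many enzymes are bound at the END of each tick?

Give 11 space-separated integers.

Answer: 3 4 1 2 2 3 4 4 4 3 3

Derivation:
t=0: arr=3 -> substrate=0 bound=3 product=0
t=1: arr=1 -> substrate=0 bound=4 product=0
t=2: arr=0 -> substrate=0 bound=1 product=3
t=3: arr=2 -> substrate=0 bound=2 product=4
t=4: arr=0 -> substrate=0 bound=2 product=4
t=5: arr=3 -> substrate=0 bound=3 product=6
t=6: arr=1 -> substrate=0 bound=4 product=6
t=7: arr=3 -> substrate=0 bound=4 product=9
t=8: arr=3 -> substrate=2 bound=4 product=10
t=9: arr=0 -> substrate=0 bound=3 product=13
t=10: arr=1 -> substrate=0 bound=3 product=14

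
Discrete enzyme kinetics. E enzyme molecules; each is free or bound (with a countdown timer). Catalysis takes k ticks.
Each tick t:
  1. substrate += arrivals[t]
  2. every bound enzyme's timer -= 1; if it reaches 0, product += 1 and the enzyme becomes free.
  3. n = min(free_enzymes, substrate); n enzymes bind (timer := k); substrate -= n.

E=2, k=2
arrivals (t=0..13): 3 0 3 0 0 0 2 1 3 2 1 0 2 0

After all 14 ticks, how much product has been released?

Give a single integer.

Answer: 12

Derivation:
t=0: arr=3 -> substrate=1 bound=2 product=0
t=1: arr=0 -> substrate=1 bound=2 product=0
t=2: arr=3 -> substrate=2 bound=2 product=2
t=3: arr=0 -> substrate=2 bound=2 product=2
t=4: arr=0 -> substrate=0 bound=2 product=4
t=5: arr=0 -> substrate=0 bound=2 product=4
t=6: arr=2 -> substrate=0 bound=2 product=6
t=7: arr=1 -> substrate=1 bound=2 product=6
t=8: arr=3 -> substrate=2 bound=2 product=8
t=9: arr=2 -> substrate=4 bound=2 product=8
t=10: arr=1 -> substrate=3 bound=2 product=10
t=11: arr=0 -> substrate=3 bound=2 product=10
t=12: arr=2 -> substrate=3 bound=2 product=12
t=13: arr=0 -> substrate=3 bound=2 product=12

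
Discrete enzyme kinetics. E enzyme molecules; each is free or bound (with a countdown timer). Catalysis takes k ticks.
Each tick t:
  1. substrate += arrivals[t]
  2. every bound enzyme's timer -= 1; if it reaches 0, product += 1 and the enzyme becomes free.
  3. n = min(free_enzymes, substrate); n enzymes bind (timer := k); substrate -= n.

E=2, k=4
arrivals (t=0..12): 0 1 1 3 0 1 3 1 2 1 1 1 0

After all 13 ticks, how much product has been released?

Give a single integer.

t=0: arr=0 -> substrate=0 bound=0 product=0
t=1: arr=1 -> substrate=0 bound=1 product=0
t=2: arr=1 -> substrate=0 bound=2 product=0
t=3: arr=3 -> substrate=3 bound=2 product=0
t=4: arr=0 -> substrate=3 bound=2 product=0
t=5: arr=1 -> substrate=3 bound=2 product=1
t=6: arr=3 -> substrate=5 bound=2 product=2
t=7: arr=1 -> substrate=6 bound=2 product=2
t=8: arr=2 -> substrate=8 bound=2 product=2
t=9: arr=1 -> substrate=8 bound=2 product=3
t=10: arr=1 -> substrate=8 bound=2 product=4
t=11: arr=1 -> substrate=9 bound=2 product=4
t=12: arr=0 -> substrate=9 bound=2 product=4

Answer: 4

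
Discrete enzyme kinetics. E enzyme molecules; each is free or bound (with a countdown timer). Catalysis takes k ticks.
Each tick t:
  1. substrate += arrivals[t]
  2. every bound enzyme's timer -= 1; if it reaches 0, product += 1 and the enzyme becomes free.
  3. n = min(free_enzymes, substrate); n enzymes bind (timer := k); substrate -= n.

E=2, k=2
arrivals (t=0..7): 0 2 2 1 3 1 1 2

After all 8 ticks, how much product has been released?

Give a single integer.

Answer: 6

Derivation:
t=0: arr=0 -> substrate=0 bound=0 product=0
t=1: arr=2 -> substrate=0 bound=2 product=0
t=2: arr=2 -> substrate=2 bound=2 product=0
t=3: arr=1 -> substrate=1 bound=2 product=2
t=4: arr=3 -> substrate=4 bound=2 product=2
t=5: arr=1 -> substrate=3 bound=2 product=4
t=6: arr=1 -> substrate=4 bound=2 product=4
t=7: arr=2 -> substrate=4 bound=2 product=6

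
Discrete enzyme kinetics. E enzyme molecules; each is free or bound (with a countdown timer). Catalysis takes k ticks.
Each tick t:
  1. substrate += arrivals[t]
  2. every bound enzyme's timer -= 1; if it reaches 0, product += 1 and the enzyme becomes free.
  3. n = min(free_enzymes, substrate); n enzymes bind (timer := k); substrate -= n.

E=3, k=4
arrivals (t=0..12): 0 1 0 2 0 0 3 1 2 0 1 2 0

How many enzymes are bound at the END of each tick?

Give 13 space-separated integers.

t=0: arr=0 -> substrate=0 bound=0 product=0
t=1: arr=1 -> substrate=0 bound=1 product=0
t=2: arr=0 -> substrate=0 bound=1 product=0
t=3: arr=2 -> substrate=0 bound=3 product=0
t=4: arr=0 -> substrate=0 bound=3 product=0
t=5: arr=0 -> substrate=0 bound=2 product=1
t=6: arr=3 -> substrate=2 bound=3 product=1
t=7: arr=1 -> substrate=1 bound=3 product=3
t=8: arr=2 -> substrate=3 bound=3 product=3
t=9: arr=0 -> substrate=3 bound=3 product=3
t=10: arr=1 -> substrate=3 bound=3 product=4
t=11: arr=2 -> substrate=3 bound=3 product=6
t=12: arr=0 -> substrate=3 bound=3 product=6

Answer: 0 1 1 3 3 2 3 3 3 3 3 3 3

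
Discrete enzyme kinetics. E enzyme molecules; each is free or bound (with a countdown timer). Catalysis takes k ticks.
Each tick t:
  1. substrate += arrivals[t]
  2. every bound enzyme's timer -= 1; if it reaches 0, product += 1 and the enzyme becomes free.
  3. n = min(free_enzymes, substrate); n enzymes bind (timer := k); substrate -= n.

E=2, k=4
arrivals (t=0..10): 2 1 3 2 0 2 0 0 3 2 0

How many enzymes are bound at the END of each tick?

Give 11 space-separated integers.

Answer: 2 2 2 2 2 2 2 2 2 2 2

Derivation:
t=0: arr=2 -> substrate=0 bound=2 product=0
t=1: arr=1 -> substrate=1 bound=2 product=0
t=2: arr=3 -> substrate=4 bound=2 product=0
t=3: arr=2 -> substrate=6 bound=2 product=0
t=4: arr=0 -> substrate=4 bound=2 product=2
t=5: arr=2 -> substrate=6 bound=2 product=2
t=6: arr=0 -> substrate=6 bound=2 product=2
t=7: arr=0 -> substrate=6 bound=2 product=2
t=8: arr=3 -> substrate=7 bound=2 product=4
t=9: arr=2 -> substrate=9 bound=2 product=4
t=10: arr=0 -> substrate=9 bound=2 product=4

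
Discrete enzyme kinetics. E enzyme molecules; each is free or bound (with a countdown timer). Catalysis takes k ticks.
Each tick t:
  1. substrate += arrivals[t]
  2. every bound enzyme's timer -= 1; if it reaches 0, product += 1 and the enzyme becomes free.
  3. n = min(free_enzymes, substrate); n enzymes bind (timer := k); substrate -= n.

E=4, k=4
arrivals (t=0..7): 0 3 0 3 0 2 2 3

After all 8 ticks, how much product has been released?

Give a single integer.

t=0: arr=0 -> substrate=0 bound=0 product=0
t=1: arr=3 -> substrate=0 bound=3 product=0
t=2: arr=0 -> substrate=0 bound=3 product=0
t=3: arr=3 -> substrate=2 bound=4 product=0
t=4: arr=0 -> substrate=2 bound=4 product=0
t=5: arr=2 -> substrate=1 bound=4 product=3
t=6: arr=2 -> substrate=3 bound=4 product=3
t=7: arr=3 -> substrate=5 bound=4 product=4

Answer: 4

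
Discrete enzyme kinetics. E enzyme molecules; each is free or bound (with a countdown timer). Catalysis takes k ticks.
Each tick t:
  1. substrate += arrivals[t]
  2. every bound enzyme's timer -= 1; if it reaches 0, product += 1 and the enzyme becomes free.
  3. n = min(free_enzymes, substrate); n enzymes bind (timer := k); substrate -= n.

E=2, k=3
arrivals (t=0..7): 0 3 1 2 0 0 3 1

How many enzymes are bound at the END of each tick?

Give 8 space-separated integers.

Answer: 0 2 2 2 2 2 2 2

Derivation:
t=0: arr=0 -> substrate=0 bound=0 product=0
t=1: arr=3 -> substrate=1 bound=2 product=0
t=2: arr=1 -> substrate=2 bound=2 product=0
t=3: arr=2 -> substrate=4 bound=2 product=0
t=4: arr=0 -> substrate=2 bound=2 product=2
t=5: arr=0 -> substrate=2 bound=2 product=2
t=6: arr=3 -> substrate=5 bound=2 product=2
t=7: arr=1 -> substrate=4 bound=2 product=4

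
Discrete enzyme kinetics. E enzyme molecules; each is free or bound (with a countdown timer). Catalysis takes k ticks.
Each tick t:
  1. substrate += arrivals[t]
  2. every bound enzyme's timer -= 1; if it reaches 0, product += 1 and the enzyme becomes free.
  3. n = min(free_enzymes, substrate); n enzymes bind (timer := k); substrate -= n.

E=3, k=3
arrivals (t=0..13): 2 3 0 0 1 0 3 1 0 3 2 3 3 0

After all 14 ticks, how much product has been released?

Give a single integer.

t=0: arr=2 -> substrate=0 bound=2 product=0
t=1: arr=3 -> substrate=2 bound=3 product=0
t=2: arr=0 -> substrate=2 bound=3 product=0
t=3: arr=0 -> substrate=0 bound=3 product=2
t=4: arr=1 -> substrate=0 bound=3 product=3
t=5: arr=0 -> substrate=0 bound=3 product=3
t=6: arr=3 -> substrate=1 bound=3 product=5
t=7: arr=1 -> substrate=1 bound=3 product=6
t=8: arr=0 -> substrate=1 bound=3 product=6
t=9: arr=3 -> substrate=2 bound=3 product=8
t=10: arr=2 -> substrate=3 bound=3 product=9
t=11: arr=3 -> substrate=6 bound=3 product=9
t=12: arr=3 -> substrate=7 bound=3 product=11
t=13: arr=0 -> substrate=6 bound=3 product=12

Answer: 12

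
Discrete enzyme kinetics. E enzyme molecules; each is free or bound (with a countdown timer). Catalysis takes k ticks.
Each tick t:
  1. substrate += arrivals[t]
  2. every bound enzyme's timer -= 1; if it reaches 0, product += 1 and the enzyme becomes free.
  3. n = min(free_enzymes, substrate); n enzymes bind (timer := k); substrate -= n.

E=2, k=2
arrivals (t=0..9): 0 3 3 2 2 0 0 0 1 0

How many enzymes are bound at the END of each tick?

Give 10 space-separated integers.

Answer: 0 2 2 2 2 2 2 2 2 2

Derivation:
t=0: arr=0 -> substrate=0 bound=0 product=0
t=1: arr=3 -> substrate=1 bound=2 product=0
t=2: arr=3 -> substrate=4 bound=2 product=0
t=3: arr=2 -> substrate=4 bound=2 product=2
t=4: arr=2 -> substrate=6 bound=2 product=2
t=5: arr=0 -> substrate=4 bound=2 product=4
t=6: arr=0 -> substrate=4 bound=2 product=4
t=7: arr=0 -> substrate=2 bound=2 product=6
t=8: arr=1 -> substrate=3 bound=2 product=6
t=9: arr=0 -> substrate=1 bound=2 product=8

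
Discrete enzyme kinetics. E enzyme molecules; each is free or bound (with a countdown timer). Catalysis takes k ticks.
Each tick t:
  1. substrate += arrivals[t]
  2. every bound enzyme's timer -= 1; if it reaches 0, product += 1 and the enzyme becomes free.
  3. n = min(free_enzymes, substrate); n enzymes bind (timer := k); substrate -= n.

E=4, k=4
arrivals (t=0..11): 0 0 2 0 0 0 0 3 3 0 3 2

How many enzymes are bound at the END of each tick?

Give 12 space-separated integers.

Answer: 0 0 2 2 2 2 0 3 4 4 4 4

Derivation:
t=0: arr=0 -> substrate=0 bound=0 product=0
t=1: arr=0 -> substrate=0 bound=0 product=0
t=2: arr=2 -> substrate=0 bound=2 product=0
t=3: arr=0 -> substrate=0 bound=2 product=0
t=4: arr=0 -> substrate=0 bound=2 product=0
t=5: arr=0 -> substrate=0 bound=2 product=0
t=6: arr=0 -> substrate=0 bound=0 product=2
t=7: arr=3 -> substrate=0 bound=3 product=2
t=8: arr=3 -> substrate=2 bound=4 product=2
t=9: arr=0 -> substrate=2 bound=4 product=2
t=10: arr=3 -> substrate=5 bound=4 product=2
t=11: arr=2 -> substrate=4 bound=4 product=5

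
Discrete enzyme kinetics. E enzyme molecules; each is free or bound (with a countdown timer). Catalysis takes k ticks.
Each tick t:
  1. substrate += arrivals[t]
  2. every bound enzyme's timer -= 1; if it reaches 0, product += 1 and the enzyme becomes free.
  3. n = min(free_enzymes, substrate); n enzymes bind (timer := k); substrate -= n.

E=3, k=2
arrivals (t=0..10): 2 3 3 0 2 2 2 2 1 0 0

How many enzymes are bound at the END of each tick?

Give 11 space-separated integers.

t=0: arr=2 -> substrate=0 bound=2 product=0
t=1: arr=3 -> substrate=2 bound=3 product=0
t=2: arr=3 -> substrate=3 bound=3 product=2
t=3: arr=0 -> substrate=2 bound=3 product=3
t=4: arr=2 -> substrate=2 bound=3 product=5
t=5: arr=2 -> substrate=3 bound=3 product=6
t=6: arr=2 -> substrate=3 bound=3 product=8
t=7: arr=2 -> substrate=4 bound=3 product=9
t=8: arr=1 -> substrate=3 bound=3 product=11
t=9: arr=0 -> substrate=2 bound=3 product=12
t=10: arr=0 -> substrate=0 bound=3 product=14

Answer: 2 3 3 3 3 3 3 3 3 3 3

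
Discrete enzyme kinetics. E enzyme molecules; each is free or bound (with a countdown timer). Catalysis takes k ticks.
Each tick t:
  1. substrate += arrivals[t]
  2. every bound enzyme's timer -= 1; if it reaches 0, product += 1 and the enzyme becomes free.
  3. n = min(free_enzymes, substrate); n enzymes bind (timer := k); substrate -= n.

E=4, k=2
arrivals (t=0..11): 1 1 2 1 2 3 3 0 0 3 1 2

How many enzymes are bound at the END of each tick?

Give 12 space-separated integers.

t=0: arr=1 -> substrate=0 bound=1 product=0
t=1: arr=1 -> substrate=0 bound=2 product=0
t=2: arr=2 -> substrate=0 bound=3 product=1
t=3: arr=1 -> substrate=0 bound=3 product=2
t=4: arr=2 -> substrate=0 bound=3 product=4
t=5: arr=3 -> substrate=1 bound=4 product=5
t=6: arr=3 -> substrate=2 bound=4 product=7
t=7: arr=0 -> substrate=0 bound=4 product=9
t=8: arr=0 -> substrate=0 bound=2 product=11
t=9: arr=3 -> substrate=0 bound=3 product=13
t=10: arr=1 -> substrate=0 bound=4 product=13
t=11: arr=2 -> substrate=0 bound=3 product=16

Answer: 1 2 3 3 3 4 4 4 2 3 4 3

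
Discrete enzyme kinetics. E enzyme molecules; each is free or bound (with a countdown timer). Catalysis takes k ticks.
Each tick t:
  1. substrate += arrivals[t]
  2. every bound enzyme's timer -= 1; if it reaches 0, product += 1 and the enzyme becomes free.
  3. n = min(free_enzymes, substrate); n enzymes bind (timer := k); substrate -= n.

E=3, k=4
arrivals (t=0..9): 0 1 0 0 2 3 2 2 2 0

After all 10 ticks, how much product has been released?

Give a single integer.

Answer: 4

Derivation:
t=0: arr=0 -> substrate=0 bound=0 product=0
t=1: arr=1 -> substrate=0 bound=1 product=0
t=2: arr=0 -> substrate=0 bound=1 product=0
t=3: arr=0 -> substrate=0 bound=1 product=0
t=4: arr=2 -> substrate=0 bound=3 product=0
t=5: arr=3 -> substrate=2 bound=3 product=1
t=6: arr=2 -> substrate=4 bound=3 product=1
t=7: arr=2 -> substrate=6 bound=3 product=1
t=8: arr=2 -> substrate=6 bound=3 product=3
t=9: arr=0 -> substrate=5 bound=3 product=4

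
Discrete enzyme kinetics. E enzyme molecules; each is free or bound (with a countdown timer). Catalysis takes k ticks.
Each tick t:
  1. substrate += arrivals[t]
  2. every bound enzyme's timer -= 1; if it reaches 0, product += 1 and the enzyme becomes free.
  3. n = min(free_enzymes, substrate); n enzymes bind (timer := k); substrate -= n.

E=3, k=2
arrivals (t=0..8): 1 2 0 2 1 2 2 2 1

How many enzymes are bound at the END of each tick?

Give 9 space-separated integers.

t=0: arr=1 -> substrate=0 bound=1 product=0
t=1: arr=2 -> substrate=0 bound=3 product=0
t=2: arr=0 -> substrate=0 bound=2 product=1
t=3: arr=2 -> substrate=0 bound=2 product=3
t=4: arr=1 -> substrate=0 bound=3 product=3
t=5: arr=2 -> substrate=0 bound=3 product=5
t=6: arr=2 -> substrate=1 bound=3 product=6
t=7: arr=2 -> substrate=1 bound=3 product=8
t=8: arr=1 -> substrate=1 bound=3 product=9

Answer: 1 3 2 2 3 3 3 3 3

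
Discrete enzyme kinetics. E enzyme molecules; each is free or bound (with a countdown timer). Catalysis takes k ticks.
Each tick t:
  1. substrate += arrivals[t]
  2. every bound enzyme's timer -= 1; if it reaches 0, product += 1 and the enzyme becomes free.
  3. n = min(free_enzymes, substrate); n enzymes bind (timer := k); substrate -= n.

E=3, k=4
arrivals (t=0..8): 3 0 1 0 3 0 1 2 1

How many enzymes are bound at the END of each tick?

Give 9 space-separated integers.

Answer: 3 3 3 3 3 3 3 3 3

Derivation:
t=0: arr=3 -> substrate=0 bound=3 product=0
t=1: arr=0 -> substrate=0 bound=3 product=0
t=2: arr=1 -> substrate=1 bound=3 product=0
t=3: arr=0 -> substrate=1 bound=3 product=0
t=4: arr=3 -> substrate=1 bound=3 product=3
t=5: arr=0 -> substrate=1 bound=3 product=3
t=6: arr=1 -> substrate=2 bound=3 product=3
t=7: arr=2 -> substrate=4 bound=3 product=3
t=8: arr=1 -> substrate=2 bound=3 product=6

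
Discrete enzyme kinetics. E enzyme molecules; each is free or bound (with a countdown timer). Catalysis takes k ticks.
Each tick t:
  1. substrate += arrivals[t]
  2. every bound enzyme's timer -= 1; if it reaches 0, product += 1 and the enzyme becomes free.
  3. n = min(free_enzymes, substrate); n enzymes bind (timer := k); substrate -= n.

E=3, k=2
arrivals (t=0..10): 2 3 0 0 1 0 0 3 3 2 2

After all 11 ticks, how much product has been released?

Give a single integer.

t=0: arr=2 -> substrate=0 bound=2 product=0
t=1: arr=3 -> substrate=2 bound=3 product=0
t=2: arr=0 -> substrate=0 bound=3 product=2
t=3: arr=0 -> substrate=0 bound=2 product=3
t=4: arr=1 -> substrate=0 bound=1 product=5
t=5: arr=0 -> substrate=0 bound=1 product=5
t=6: arr=0 -> substrate=0 bound=0 product=6
t=7: arr=3 -> substrate=0 bound=3 product=6
t=8: arr=3 -> substrate=3 bound=3 product=6
t=9: arr=2 -> substrate=2 bound=3 product=9
t=10: arr=2 -> substrate=4 bound=3 product=9

Answer: 9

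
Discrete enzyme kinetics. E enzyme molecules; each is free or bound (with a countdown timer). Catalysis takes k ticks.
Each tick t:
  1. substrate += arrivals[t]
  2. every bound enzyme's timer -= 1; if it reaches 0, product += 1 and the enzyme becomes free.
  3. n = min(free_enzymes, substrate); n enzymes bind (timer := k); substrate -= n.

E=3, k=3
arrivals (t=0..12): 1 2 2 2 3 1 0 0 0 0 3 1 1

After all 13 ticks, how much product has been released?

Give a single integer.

Answer: 10

Derivation:
t=0: arr=1 -> substrate=0 bound=1 product=0
t=1: arr=2 -> substrate=0 bound=3 product=0
t=2: arr=2 -> substrate=2 bound=3 product=0
t=3: arr=2 -> substrate=3 bound=3 product=1
t=4: arr=3 -> substrate=4 bound=3 product=3
t=5: arr=1 -> substrate=5 bound=3 product=3
t=6: arr=0 -> substrate=4 bound=3 product=4
t=7: arr=0 -> substrate=2 bound=3 product=6
t=8: arr=0 -> substrate=2 bound=3 product=6
t=9: arr=0 -> substrate=1 bound=3 product=7
t=10: arr=3 -> substrate=2 bound=3 product=9
t=11: arr=1 -> substrate=3 bound=3 product=9
t=12: arr=1 -> substrate=3 bound=3 product=10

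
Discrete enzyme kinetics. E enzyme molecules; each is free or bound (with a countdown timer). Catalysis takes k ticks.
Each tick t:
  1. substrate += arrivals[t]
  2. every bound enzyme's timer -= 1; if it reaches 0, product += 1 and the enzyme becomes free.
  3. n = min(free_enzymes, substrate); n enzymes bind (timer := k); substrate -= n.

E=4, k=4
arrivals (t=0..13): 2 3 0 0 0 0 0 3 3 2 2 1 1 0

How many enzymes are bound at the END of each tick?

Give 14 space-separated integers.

Answer: 2 4 4 4 3 1 1 4 4 4 4 4 4 4

Derivation:
t=0: arr=2 -> substrate=0 bound=2 product=0
t=1: arr=3 -> substrate=1 bound=4 product=0
t=2: arr=0 -> substrate=1 bound=4 product=0
t=3: arr=0 -> substrate=1 bound=4 product=0
t=4: arr=0 -> substrate=0 bound=3 product=2
t=5: arr=0 -> substrate=0 bound=1 product=4
t=6: arr=0 -> substrate=0 bound=1 product=4
t=7: arr=3 -> substrate=0 bound=4 product=4
t=8: arr=3 -> substrate=2 bound=4 product=5
t=9: arr=2 -> substrate=4 bound=4 product=5
t=10: arr=2 -> substrate=6 bound=4 product=5
t=11: arr=1 -> substrate=4 bound=4 product=8
t=12: arr=1 -> substrate=4 bound=4 product=9
t=13: arr=0 -> substrate=4 bound=4 product=9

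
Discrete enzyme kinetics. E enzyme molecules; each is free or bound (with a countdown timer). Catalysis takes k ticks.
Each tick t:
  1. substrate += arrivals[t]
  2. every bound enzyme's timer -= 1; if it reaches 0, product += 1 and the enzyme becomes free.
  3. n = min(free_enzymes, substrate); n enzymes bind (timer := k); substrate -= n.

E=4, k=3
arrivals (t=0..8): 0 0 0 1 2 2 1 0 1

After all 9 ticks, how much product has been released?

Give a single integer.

t=0: arr=0 -> substrate=0 bound=0 product=0
t=1: arr=0 -> substrate=0 bound=0 product=0
t=2: arr=0 -> substrate=0 bound=0 product=0
t=3: arr=1 -> substrate=0 bound=1 product=0
t=4: arr=2 -> substrate=0 bound=3 product=0
t=5: arr=2 -> substrate=1 bound=4 product=0
t=6: arr=1 -> substrate=1 bound=4 product=1
t=7: arr=0 -> substrate=0 bound=3 product=3
t=8: arr=1 -> substrate=0 bound=3 product=4

Answer: 4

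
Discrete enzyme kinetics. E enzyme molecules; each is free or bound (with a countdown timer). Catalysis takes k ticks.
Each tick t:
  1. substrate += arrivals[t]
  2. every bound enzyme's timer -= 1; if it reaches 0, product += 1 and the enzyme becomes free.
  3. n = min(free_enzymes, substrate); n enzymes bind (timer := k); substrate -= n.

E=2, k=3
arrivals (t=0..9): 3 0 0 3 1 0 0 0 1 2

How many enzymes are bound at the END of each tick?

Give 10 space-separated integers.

t=0: arr=3 -> substrate=1 bound=2 product=0
t=1: arr=0 -> substrate=1 bound=2 product=0
t=2: arr=0 -> substrate=1 bound=2 product=0
t=3: arr=3 -> substrate=2 bound=2 product=2
t=4: arr=1 -> substrate=3 bound=2 product=2
t=5: arr=0 -> substrate=3 bound=2 product=2
t=6: arr=0 -> substrate=1 bound=2 product=4
t=7: arr=0 -> substrate=1 bound=2 product=4
t=8: arr=1 -> substrate=2 bound=2 product=4
t=9: arr=2 -> substrate=2 bound=2 product=6

Answer: 2 2 2 2 2 2 2 2 2 2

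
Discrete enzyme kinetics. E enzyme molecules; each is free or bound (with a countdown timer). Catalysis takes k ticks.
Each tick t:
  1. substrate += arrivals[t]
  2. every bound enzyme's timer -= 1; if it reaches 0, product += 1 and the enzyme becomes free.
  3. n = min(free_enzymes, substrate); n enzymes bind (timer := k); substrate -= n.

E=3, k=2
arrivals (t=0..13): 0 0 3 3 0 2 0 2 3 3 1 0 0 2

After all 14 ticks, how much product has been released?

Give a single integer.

Answer: 15

Derivation:
t=0: arr=0 -> substrate=0 bound=0 product=0
t=1: arr=0 -> substrate=0 bound=0 product=0
t=2: arr=3 -> substrate=0 bound=3 product=0
t=3: arr=3 -> substrate=3 bound=3 product=0
t=4: arr=0 -> substrate=0 bound=3 product=3
t=5: arr=2 -> substrate=2 bound=3 product=3
t=6: arr=0 -> substrate=0 bound=2 product=6
t=7: arr=2 -> substrate=1 bound=3 product=6
t=8: arr=3 -> substrate=2 bound=3 product=8
t=9: arr=3 -> substrate=4 bound=3 product=9
t=10: arr=1 -> substrate=3 bound=3 product=11
t=11: arr=0 -> substrate=2 bound=3 product=12
t=12: arr=0 -> substrate=0 bound=3 product=14
t=13: arr=2 -> substrate=1 bound=3 product=15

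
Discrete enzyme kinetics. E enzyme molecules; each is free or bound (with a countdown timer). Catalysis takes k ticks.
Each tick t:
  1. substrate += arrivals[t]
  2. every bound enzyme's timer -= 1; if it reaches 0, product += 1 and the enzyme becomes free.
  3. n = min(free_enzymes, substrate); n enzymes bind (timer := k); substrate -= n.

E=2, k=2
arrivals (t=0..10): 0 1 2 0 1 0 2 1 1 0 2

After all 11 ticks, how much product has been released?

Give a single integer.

t=0: arr=0 -> substrate=0 bound=0 product=0
t=1: arr=1 -> substrate=0 bound=1 product=0
t=2: arr=2 -> substrate=1 bound=2 product=0
t=3: arr=0 -> substrate=0 bound=2 product=1
t=4: arr=1 -> substrate=0 bound=2 product=2
t=5: arr=0 -> substrate=0 bound=1 product=3
t=6: arr=2 -> substrate=0 bound=2 product=4
t=7: arr=1 -> substrate=1 bound=2 product=4
t=8: arr=1 -> substrate=0 bound=2 product=6
t=9: arr=0 -> substrate=0 bound=2 product=6
t=10: arr=2 -> substrate=0 bound=2 product=8

Answer: 8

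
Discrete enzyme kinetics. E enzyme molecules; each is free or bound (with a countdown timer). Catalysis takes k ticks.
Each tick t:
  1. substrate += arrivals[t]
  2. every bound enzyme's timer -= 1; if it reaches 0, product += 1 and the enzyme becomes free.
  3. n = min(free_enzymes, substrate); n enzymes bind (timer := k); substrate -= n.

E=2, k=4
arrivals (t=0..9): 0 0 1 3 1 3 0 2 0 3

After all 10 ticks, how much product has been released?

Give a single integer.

Answer: 2

Derivation:
t=0: arr=0 -> substrate=0 bound=0 product=0
t=1: arr=0 -> substrate=0 bound=0 product=0
t=2: arr=1 -> substrate=0 bound=1 product=0
t=3: arr=3 -> substrate=2 bound=2 product=0
t=4: arr=1 -> substrate=3 bound=2 product=0
t=5: arr=3 -> substrate=6 bound=2 product=0
t=6: arr=0 -> substrate=5 bound=2 product=1
t=7: arr=2 -> substrate=6 bound=2 product=2
t=8: arr=0 -> substrate=6 bound=2 product=2
t=9: arr=3 -> substrate=9 bound=2 product=2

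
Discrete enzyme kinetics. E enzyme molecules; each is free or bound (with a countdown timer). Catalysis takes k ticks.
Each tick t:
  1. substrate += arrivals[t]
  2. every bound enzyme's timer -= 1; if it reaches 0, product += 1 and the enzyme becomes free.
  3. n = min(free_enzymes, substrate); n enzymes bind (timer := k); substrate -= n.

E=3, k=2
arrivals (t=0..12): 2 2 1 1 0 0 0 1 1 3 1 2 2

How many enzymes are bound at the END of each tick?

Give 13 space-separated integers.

Answer: 2 3 3 3 1 0 0 1 2 3 3 3 3

Derivation:
t=0: arr=2 -> substrate=0 bound=2 product=0
t=1: arr=2 -> substrate=1 bound=3 product=0
t=2: arr=1 -> substrate=0 bound=3 product=2
t=3: arr=1 -> substrate=0 bound=3 product=3
t=4: arr=0 -> substrate=0 bound=1 product=5
t=5: arr=0 -> substrate=0 bound=0 product=6
t=6: arr=0 -> substrate=0 bound=0 product=6
t=7: arr=1 -> substrate=0 bound=1 product=6
t=8: arr=1 -> substrate=0 bound=2 product=6
t=9: arr=3 -> substrate=1 bound=3 product=7
t=10: arr=1 -> substrate=1 bound=3 product=8
t=11: arr=2 -> substrate=1 bound=3 product=10
t=12: arr=2 -> substrate=2 bound=3 product=11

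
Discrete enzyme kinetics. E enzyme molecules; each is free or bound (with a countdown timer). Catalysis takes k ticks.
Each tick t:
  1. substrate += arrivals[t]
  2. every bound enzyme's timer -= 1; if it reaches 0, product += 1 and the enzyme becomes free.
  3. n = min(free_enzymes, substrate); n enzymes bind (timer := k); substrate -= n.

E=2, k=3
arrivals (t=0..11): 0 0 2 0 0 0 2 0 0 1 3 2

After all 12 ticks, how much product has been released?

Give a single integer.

Answer: 4

Derivation:
t=0: arr=0 -> substrate=0 bound=0 product=0
t=1: arr=0 -> substrate=0 bound=0 product=0
t=2: arr=2 -> substrate=0 bound=2 product=0
t=3: arr=0 -> substrate=0 bound=2 product=0
t=4: arr=0 -> substrate=0 bound=2 product=0
t=5: arr=0 -> substrate=0 bound=0 product=2
t=6: arr=2 -> substrate=0 bound=2 product=2
t=7: arr=0 -> substrate=0 bound=2 product=2
t=8: arr=0 -> substrate=0 bound=2 product=2
t=9: arr=1 -> substrate=0 bound=1 product=4
t=10: arr=3 -> substrate=2 bound=2 product=4
t=11: arr=2 -> substrate=4 bound=2 product=4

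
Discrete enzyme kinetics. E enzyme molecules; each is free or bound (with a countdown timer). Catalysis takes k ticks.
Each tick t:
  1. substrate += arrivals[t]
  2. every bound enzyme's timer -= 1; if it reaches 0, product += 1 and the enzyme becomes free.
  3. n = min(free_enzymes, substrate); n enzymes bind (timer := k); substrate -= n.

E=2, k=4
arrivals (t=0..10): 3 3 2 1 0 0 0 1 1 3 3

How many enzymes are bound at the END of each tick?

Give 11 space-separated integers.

t=0: arr=3 -> substrate=1 bound=2 product=0
t=1: arr=3 -> substrate=4 bound=2 product=0
t=2: arr=2 -> substrate=6 bound=2 product=0
t=3: arr=1 -> substrate=7 bound=2 product=0
t=4: arr=0 -> substrate=5 bound=2 product=2
t=5: arr=0 -> substrate=5 bound=2 product=2
t=6: arr=0 -> substrate=5 bound=2 product=2
t=7: arr=1 -> substrate=6 bound=2 product=2
t=8: arr=1 -> substrate=5 bound=2 product=4
t=9: arr=3 -> substrate=8 bound=2 product=4
t=10: arr=3 -> substrate=11 bound=2 product=4

Answer: 2 2 2 2 2 2 2 2 2 2 2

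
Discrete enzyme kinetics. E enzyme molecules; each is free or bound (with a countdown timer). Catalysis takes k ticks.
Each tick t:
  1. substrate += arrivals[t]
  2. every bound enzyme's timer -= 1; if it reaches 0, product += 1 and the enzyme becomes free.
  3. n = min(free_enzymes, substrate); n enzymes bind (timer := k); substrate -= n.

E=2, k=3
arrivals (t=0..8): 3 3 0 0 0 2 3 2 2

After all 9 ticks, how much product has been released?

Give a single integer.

Answer: 4

Derivation:
t=0: arr=3 -> substrate=1 bound=2 product=0
t=1: arr=3 -> substrate=4 bound=2 product=0
t=2: arr=0 -> substrate=4 bound=2 product=0
t=3: arr=0 -> substrate=2 bound=2 product=2
t=4: arr=0 -> substrate=2 bound=2 product=2
t=5: arr=2 -> substrate=4 bound=2 product=2
t=6: arr=3 -> substrate=5 bound=2 product=4
t=7: arr=2 -> substrate=7 bound=2 product=4
t=8: arr=2 -> substrate=9 bound=2 product=4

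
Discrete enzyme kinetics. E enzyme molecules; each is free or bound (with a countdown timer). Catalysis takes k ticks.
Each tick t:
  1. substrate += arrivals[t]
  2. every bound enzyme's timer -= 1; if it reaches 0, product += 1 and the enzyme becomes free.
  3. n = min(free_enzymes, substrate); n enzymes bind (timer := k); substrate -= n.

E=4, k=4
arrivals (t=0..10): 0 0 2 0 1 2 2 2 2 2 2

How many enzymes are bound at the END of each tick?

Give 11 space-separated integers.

Answer: 0 0 2 2 3 4 4 4 4 4 4

Derivation:
t=0: arr=0 -> substrate=0 bound=0 product=0
t=1: arr=0 -> substrate=0 bound=0 product=0
t=2: arr=2 -> substrate=0 bound=2 product=0
t=3: arr=0 -> substrate=0 bound=2 product=0
t=4: arr=1 -> substrate=0 bound=3 product=0
t=5: arr=2 -> substrate=1 bound=4 product=0
t=6: arr=2 -> substrate=1 bound=4 product=2
t=7: arr=2 -> substrate=3 bound=4 product=2
t=8: arr=2 -> substrate=4 bound=4 product=3
t=9: arr=2 -> substrate=5 bound=4 product=4
t=10: arr=2 -> substrate=5 bound=4 product=6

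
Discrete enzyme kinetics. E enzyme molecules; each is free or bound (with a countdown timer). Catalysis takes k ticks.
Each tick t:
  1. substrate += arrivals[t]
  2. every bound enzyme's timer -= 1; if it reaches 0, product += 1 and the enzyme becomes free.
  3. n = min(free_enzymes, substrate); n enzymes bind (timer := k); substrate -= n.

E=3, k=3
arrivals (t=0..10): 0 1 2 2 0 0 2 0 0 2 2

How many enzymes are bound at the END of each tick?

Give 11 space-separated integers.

t=0: arr=0 -> substrate=0 bound=0 product=0
t=1: arr=1 -> substrate=0 bound=1 product=0
t=2: arr=2 -> substrate=0 bound=3 product=0
t=3: arr=2 -> substrate=2 bound=3 product=0
t=4: arr=0 -> substrate=1 bound=3 product=1
t=5: arr=0 -> substrate=0 bound=2 product=3
t=6: arr=2 -> substrate=1 bound=3 product=3
t=7: arr=0 -> substrate=0 bound=3 product=4
t=8: arr=0 -> substrate=0 bound=2 product=5
t=9: arr=2 -> substrate=0 bound=3 product=6
t=10: arr=2 -> substrate=1 bound=3 product=7

Answer: 0 1 3 3 3 2 3 3 2 3 3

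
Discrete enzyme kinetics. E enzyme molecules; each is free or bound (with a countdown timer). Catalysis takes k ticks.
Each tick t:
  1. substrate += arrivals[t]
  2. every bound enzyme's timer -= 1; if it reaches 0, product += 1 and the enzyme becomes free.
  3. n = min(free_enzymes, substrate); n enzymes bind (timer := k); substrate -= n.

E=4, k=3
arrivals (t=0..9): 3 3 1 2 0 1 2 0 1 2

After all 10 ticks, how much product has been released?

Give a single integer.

Answer: 11

Derivation:
t=0: arr=3 -> substrate=0 bound=3 product=0
t=1: arr=3 -> substrate=2 bound=4 product=0
t=2: arr=1 -> substrate=3 bound=4 product=0
t=3: arr=2 -> substrate=2 bound=4 product=3
t=4: arr=0 -> substrate=1 bound=4 product=4
t=5: arr=1 -> substrate=2 bound=4 product=4
t=6: arr=2 -> substrate=1 bound=4 product=7
t=7: arr=0 -> substrate=0 bound=4 product=8
t=8: arr=1 -> substrate=1 bound=4 product=8
t=9: arr=2 -> substrate=0 bound=4 product=11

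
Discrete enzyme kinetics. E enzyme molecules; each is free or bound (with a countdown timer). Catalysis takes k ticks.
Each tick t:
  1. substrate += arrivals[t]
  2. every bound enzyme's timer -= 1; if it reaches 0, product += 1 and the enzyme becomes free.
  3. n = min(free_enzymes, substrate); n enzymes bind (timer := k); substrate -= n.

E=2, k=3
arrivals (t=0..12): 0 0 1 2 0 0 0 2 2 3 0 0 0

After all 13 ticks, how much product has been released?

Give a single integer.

t=0: arr=0 -> substrate=0 bound=0 product=0
t=1: arr=0 -> substrate=0 bound=0 product=0
t=2: arr=1 -> substrate=0 bound=1 product=0
t=3: arr=2 -> substrate=1 bound=2 product=0
t=4: arr=0 -> substrate=1 bound=2 product=0
t=5: arr=0 -> substrate=0 bound=2 product=1
t=6: arr=0 -> substrate=0 bound=1 product=2
t=7: arr=2 -> substrate=1 bound=2 product=2
t=8: arr=2 -> substrate=2 bound=2 product=3
t=9: arr=3 -> substrate=5 bound=2 product=3
t=10: arr=0 -> substrate=4 bound=2 product=4
t=11: arr=0 -> substrate=3 bound=2 product=5
t=12: arr=0 -> substrate=3 bound=2 product=5

Answer: 5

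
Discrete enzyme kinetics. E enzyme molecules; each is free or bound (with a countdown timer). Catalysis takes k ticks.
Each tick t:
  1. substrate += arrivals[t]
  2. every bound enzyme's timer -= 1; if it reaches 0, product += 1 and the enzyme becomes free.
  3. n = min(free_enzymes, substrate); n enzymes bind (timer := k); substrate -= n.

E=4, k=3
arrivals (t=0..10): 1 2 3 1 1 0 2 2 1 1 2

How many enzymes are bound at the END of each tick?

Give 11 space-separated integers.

Answer: 1 3 4 4 4 4 4 4 4 4 4

Derivation:
t=0: arr=1 -> substrate=0 bound=1 product=0
t=1: arr=2 -> substrate=0 bound=3 product=0
t=2: arr=3 -> substrate=2 bound=4 product=0
t=3: arr=1 -> substrate=2 bound=4 product=1
t=4: arr=1 -> substrate=1 bound=4 product=3
t=5: arr=0 -> substrate=0 bound=4 product=4
t=6: arr=2 -> substrate=1 bound=4 product=5
t=7: arr=2 -> substrate=1 bound=4 product=7
t=8: arr=1 -> substrate=1 bound=4 product=8
t=9: arr=1 -> substrate=1 bound=4 product=9
t=10: arr=2 -> substrate=1 bound=4 product=11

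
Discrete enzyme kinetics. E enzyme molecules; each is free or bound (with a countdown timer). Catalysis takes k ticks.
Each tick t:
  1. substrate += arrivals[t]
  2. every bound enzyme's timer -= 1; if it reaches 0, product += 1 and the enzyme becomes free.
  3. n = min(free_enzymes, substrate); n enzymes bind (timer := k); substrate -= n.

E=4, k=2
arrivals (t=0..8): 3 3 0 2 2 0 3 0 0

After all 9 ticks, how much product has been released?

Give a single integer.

t=0: arr=3 -> substrate=0 bound=3 product=0
t=1: arr=3 -> substrate=2 bound=4 product=0
t=2: arr=0 -> substrate=0 bound=3 product=3
t=3: arr=2 -> substrate=0 bound=4 product=4
t=4: arr=2 -> substrate=0 bound=4 product=6
t=5: arr=0 -> substrate=0 bound=2 product=8
t=6: arr=3 -> substrate=0 bound=3 product=10
t=7: arr=0 -> substrate=0 bound=3 product=10
t=8: arr=0 -> substrate=0 bound=0 product=13

Answer: 13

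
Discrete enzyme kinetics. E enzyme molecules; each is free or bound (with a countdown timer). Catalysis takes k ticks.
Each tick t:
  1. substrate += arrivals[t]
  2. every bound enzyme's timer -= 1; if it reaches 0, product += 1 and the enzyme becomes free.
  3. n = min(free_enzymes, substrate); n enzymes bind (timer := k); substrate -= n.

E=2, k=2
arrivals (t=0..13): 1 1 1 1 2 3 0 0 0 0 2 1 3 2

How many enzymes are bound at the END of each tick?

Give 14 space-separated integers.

Answer: 1 2 2 2 2 2 2 2 2 1 2 2 2 2

Derivation:
t=0: arr=1 -> substrate=0 bound=1 product=0
t=1: arr=1 -> substrate=0 bound=2 product=0
t=2: arr=1 -> substrate=0 bound=2 product=1
t=3: arr=1 -> substrate=0 bound=2 product=2
t=4: arr=2 -> substrate=1 bound=2 product=3
t=5: arr=3 -> substrate=3 bound=2 product=4
t=6: arr=0 -> substrate=2 bound=2 product=5
t=7: arr=0 -> substrate=1 bound=2 product=6
t=8: arr=0 -> substrate=0 bound=2 product=7
t=9: arr=0 -> substrate=0 bound=1 product=8
t=10: arr=2 -> substrate=0 bound=2 product=9
t=11: arr=1 -> substrate=1 bound=2 product=9
t=12: arr=3 -> substrate=2 bound=2 product=11
t=13: arr=2 -> substrate=4 bound=2 product=11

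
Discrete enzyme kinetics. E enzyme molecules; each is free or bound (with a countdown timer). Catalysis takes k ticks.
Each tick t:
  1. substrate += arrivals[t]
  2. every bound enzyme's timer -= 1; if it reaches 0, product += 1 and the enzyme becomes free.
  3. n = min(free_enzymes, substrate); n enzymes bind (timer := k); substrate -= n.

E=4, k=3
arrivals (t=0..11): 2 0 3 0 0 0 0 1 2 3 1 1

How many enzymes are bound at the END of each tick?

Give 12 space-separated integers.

t=0: arr=2 -> substrate=0 bound=2 product=0
t=1: arr=0 -> substrate=0 bound=2 product=0
t=2: arr=3 -> substrate=1 bound=4 product=0
t=3: arr=0 -> substrate=0 bound=3 product=2
t=4: arr=0 -> substrate=0 bound=3 product=2
t=5: arr=0 -> substrate=0 bound=1 product=4
t=6: arr=0 -> substrate=0 bound=0 product=5
t=7: arr=1 -> substrate=0 bound=1 product=5
t=8: arr=2 -> substrate=0 bound=3 product=5
t=9: arr=3 -> substrate=2 bound=4 product=5
t=10: arr=1 -> substrate=2 bound=4 product=6
t=11: arr=1 -> substrate=1 bound=4 product=8

Answer: 2 2 4 3 3 1 0 1 3 4 4 4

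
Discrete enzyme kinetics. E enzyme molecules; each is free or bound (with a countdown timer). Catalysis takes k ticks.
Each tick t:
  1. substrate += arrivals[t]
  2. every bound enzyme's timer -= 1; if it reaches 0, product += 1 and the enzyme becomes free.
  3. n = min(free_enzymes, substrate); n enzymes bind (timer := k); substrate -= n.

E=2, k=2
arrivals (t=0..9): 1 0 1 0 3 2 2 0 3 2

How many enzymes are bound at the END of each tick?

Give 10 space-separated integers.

Answer: 1 1 1 1 2 2 2 2 2 2

Derivation:
t=0: arr=1 -> substrate=0 bound=1 product=0
t=1: arr=0 -> substrate=0 bound=1 product=0
t=2: arr=1 -> substrate=0 bound=1 product=1
t=3: arr=0 -> substrate=0 bound=1 product=1
t=4: arr=3 -> substrate=1 bound=2 product=2
t=5: arr=2 -> substrate=3 bound=2 product=2
t=6: arr=2 -> substrate=3 bound=2 product=4
t=7: arr=0 -> substrate=3 bound=2 product=4
t=8: arr=3 -> substrate=4 bound=2 product=6
t=9: arr=2 -> substrate=6 bound=2 product=6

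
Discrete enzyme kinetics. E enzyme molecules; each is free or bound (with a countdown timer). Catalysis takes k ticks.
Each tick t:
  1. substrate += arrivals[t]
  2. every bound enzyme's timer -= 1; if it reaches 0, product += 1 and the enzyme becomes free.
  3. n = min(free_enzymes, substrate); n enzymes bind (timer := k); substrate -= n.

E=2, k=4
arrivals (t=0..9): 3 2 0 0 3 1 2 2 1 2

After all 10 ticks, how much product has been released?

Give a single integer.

t=0: arr=3 -> substrate=1 bound=2 product=0
t=1: arr=2 -> substrate=3 bound=2 product=0
t=2: arr=0 -> substrate=3 bound=2 product=0
t=3: arr=0 -> substrate=3 bound=2 product=0
t=4: arr=3 -> substrate=4 bound=2 product=2
t=5: arr=1 -> substrate=5 bound=2 product=2
t=6: arr=2 -> substrate=7 bound=2 product=2
t=7: arr=2 -> substrate=9 bound=2 product=2
t=8: arr=1 -> substrate=8 bound=2 product=4
t=9: arr=2 -> substrate=10 bound=2 product=4

Answer: 4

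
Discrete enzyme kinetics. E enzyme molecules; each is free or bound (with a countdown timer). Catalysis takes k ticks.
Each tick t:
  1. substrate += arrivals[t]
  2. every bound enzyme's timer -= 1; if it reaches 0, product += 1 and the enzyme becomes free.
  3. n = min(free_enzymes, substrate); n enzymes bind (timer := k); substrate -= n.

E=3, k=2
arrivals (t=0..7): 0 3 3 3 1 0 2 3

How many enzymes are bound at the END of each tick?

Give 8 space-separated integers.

t=0: arr=0 -> substrate=0 bound=0 product=0
t=1: arr=3 -> substrate=0 bound=3 product=0
t=2: arr=3 -> substrate=3 bound=3 product=0
t=3: arr=3 -> substrate=3 bound=3 product=3
t=4: arr=1 -> substrate=4 bound=3 product=3
t=5: arr=0 -> substrate=1 bound=3 product=6
t=6: arr=2 -> substrate=3 bound=3 product=6
t=7: arr=3 -> substrate=3 bound=3 product=9

Answer: 0 3 3 3 3 3 3 3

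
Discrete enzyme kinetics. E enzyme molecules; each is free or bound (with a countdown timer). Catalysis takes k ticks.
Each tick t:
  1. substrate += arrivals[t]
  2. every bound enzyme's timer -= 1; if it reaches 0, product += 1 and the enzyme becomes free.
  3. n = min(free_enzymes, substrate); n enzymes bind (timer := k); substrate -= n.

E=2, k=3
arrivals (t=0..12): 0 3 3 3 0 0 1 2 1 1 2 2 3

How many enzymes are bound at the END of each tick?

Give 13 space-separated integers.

t=0: arr=0 -> substrate=0 bound=0 product=0
t=1: arr=3 -> substrate=1 bound=2 product=0
t=2: arr=3 -> substrate=4 bound=2 product=0
t=3: arr=3 -> substrate=7 bound=2 product=0
t=4: arr=0 -> substrate=5 bound=2 product=2
t=5: arr=0 -> substrate=5 bound=2 product=2
t=6: arr=1 -> substrate=6 bound=2 product=2
t=7: arr=2 -> substrate=6 bound=2 product=4
t=8: arr=1 -> substrate=7 bound=2 product=4
t=9: arr=1 -> substrate=8 bound=2 product=4
t=10: arr=2 -> substrate=8 bound=2 product=6
t=11: arr=2 -> substrate=10 bound=2 product=6
t=12: arr=3 -> substrate=13 bound=2 product=6

Answer: 0 2 2 2 2 2 2 2 2 2 2 2 2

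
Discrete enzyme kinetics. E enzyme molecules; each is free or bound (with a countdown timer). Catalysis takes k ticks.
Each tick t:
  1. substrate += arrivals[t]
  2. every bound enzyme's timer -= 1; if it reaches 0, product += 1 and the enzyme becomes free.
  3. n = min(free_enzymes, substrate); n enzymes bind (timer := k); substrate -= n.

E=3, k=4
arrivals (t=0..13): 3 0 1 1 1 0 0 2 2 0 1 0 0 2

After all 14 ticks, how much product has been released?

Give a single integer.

Answer: 9

Derivation:
t=0: arr=3 -> substrate=0 bound=3 product=0
t=1: arr=0 -> substrate=0 bound=3 product=0
t=2: arr=1 -> substrate=1 bound=3 product=0
t=3: arr=1 -> substrate=2 bound=3 product=0
t=4: arr=1 -> substrate=0 bound=3 product=3
t=5: arr=0 -> substrate=0 bound=3 product=3
t=6: arr=0 -> substrate=0 bound=3 product=3
t=7: arr=2 -> substrate=2 bound=3 product=3
t=8: arr=2 -> substrate=1 bound=3 product=6
t=9: arr=0 -> substrate=1 bound=3 product=6
t=10: arr=1 -> substrate=2 bound=3 product=6
t=11: arr=0 -> substrate=2 bound=3 product=6
t=12: arr=0 -> substrate=0 bound=2 product=9
t=13: arr=2 -> substrate=1 bound=3 product=9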